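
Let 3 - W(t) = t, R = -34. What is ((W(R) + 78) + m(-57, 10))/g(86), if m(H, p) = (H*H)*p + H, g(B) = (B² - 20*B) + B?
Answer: 16274/2881 ≈ 5.6487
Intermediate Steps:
W(t) = 3 - t
g(B) = B² - 19*B
m(H, p) = H + p*H² (m(H, p) = H²*p + H = p*H² + H = H + p*H²)
((W(R) + 78) + m(-57, 10))/g(86) = (((3 - 1*(-34)) + 78) - 57*(1 - 57*10))/((86*(-19 + 86))) = (((3 + 34) + 78) - 57*(1 - 570))/((86*67)) = ((37 + 78) - 57*(-569))/5762 = (115 + 32433)*(1/5762) = 32548*(1/5762) = 16274/2881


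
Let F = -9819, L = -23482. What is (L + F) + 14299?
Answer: -19002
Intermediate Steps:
(L + F) + 14299 = (-23482 - 9819) + 14299 = -33301 + 14299 = -19002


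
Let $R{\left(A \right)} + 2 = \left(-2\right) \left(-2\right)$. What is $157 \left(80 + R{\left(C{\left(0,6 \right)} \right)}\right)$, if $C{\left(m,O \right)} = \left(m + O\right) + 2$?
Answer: $12874$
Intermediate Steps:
$C{\left(m,O \right)} = 2 + O + m$ ($C{\left(m,O \right)} = \left(O + m\right) + 2 = 2 + O + m$)
$R{\left(A \right)} = 2$ ($R{\left(A \right)} = -2 - -4 = -2 + 4 = 2$)
$157 \left(80 + R{\left(C{\left(0,6 \right)} \right)}\right) = 157 \left(80 + 2\right) = 157 \cdot 82 = 12874$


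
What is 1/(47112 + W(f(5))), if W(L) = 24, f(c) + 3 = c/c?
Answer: 1/47136 ≈ 2.1215e-5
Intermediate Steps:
f(c) = -2 (f(c) = -3 + c/c = -3 + 1 = -2)
1/(47112 + W(f(5))) = 1/(47112 + 24) = 1/47136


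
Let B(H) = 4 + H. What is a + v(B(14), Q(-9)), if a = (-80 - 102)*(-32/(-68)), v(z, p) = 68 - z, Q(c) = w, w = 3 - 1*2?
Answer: -606/17 ≈ -35.647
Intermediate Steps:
w = 1 (w = 3 - 2 = 1)
Q(c) = 1
a = -1456/17 (a = -(-5824)*(-1)/68 = -182*8/17 = -1456/17 ≈ -85.647)
a + v(B(14), Q(-9)) = -1456/17 + (68 - (4 + 14)) = -1456/17 + (68 - 1*18) = -1456/17 + (68 - 18) = -1456/17 + 50 = -606/17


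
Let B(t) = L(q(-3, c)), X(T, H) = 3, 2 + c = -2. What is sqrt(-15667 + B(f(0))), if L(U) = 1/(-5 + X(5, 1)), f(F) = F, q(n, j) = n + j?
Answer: I*sqrt(62670)/2 ≈ 125.17*I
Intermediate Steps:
c = -4 (c = -2 - 2 = -4)
q(n, j) = j + n
L(U) = -1/2 (L(U) = 1/(-5 + 3) = 1/(-2) = -1/2)
B(t) = -1/2
sqrt(-15667 + B(f(0))) = sqrt(-15667 - 1/2) = sqrt(-31335/2) = I*sqrt(62670)/2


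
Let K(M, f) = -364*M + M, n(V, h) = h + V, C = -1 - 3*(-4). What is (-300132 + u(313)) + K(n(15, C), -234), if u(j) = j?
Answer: -309257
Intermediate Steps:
C = 11 (C = -1 + 12 = 11)
n(V, h) = V + h
K(M, f) = -363*M
(-300132 + u(313)) + K(n(15, C), -234) = (-300132 + 313) - 363*(15 + 11) = -299819 - 363*26 = -299819 - 9438 = -309257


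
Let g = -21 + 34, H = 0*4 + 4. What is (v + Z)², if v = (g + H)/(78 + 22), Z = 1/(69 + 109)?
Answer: 2442969/79210000 ≈ 0.030842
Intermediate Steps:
H = 4 (H = 0 + 4 = 4)
g = 13
Z = 1/178 ≈ 0.0056180
v = 17/100 (v = (13 + 4)/(78 + 22) = 17/100 ≈ 0.17000)
(v + Z)² = (17/100 + 1/178)² = (1563/8900)² = 2442969/79210000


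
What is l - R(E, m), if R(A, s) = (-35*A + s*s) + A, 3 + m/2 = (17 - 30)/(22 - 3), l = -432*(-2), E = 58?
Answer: 1004196/361 ≈ 2781.7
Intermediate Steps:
l = 864
m = -140/19 (m = -6 + 2*((17 - 30)/(22 - 3)) = -6 + 2*(-13/19) = -6 - 26/19 = -140/19 ≈ -7.3684)
R(A, s) = s² - 34*A (R(A, s) = (-35*A + s²) + A = (s² - 35*A) + A = s² - 34*A)
l - R(E, m) = 864 - ((-140/19)² - 34*58) = 864 - (19600/361 - 1972) = 864 - 1*(-692292/361) = 864 + 692292/361 = 1004196/361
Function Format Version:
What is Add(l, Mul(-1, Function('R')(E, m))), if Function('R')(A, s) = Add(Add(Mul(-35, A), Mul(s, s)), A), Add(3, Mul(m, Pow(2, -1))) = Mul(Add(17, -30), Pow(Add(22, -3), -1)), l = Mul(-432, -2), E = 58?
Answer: Rational(1004196, 361) ≈ 2781.7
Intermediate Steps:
l = 864
m = Rational(-140, 19) (m = Add(-6, Mul(2, Mul(Add(17, -30), Pow(Add(22, -3), -1)))) = Add(-6, Mul(2, Mul(-13, Pow(19, -1)))) = Add(-6, Mul(2, Mul(-13, Rational(1, 19)))) = Add(-6, Mul(2, Rational(-13, 19))) = Add(-6, Rational(-26, 19)) = Rational(-140, 19) ≈ -7.3684)
Function('R')(A, s) = Add(Pow(s, 2), Mul(-34, A)) (Function('R')(A, s) = Add(Add(Mul(-35, A), Pow(s, 2)), A) = Add(Add(Pow(s, 2), Mul(-35, A)), A) = Add(Pow(s, 2), Mul(-34, A)))
Add(l, Mul(-1, Function('R')(E, m))) = Add(864, Mul(-1, Add(Pow(Rational(-140, 19), 2), Mul(-34, 58)))) = Add(864, Mul(-1, Add(Rational(19600, 361), -1972))) = Add(864, Mul(-1, Rational(-692292, 361))) = Add(864, Rational(692292, 361)) = Rational(1004196, 361)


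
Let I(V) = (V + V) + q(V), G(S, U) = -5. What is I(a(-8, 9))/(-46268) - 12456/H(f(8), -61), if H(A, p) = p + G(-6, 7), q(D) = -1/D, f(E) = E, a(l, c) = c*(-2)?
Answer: 1728949741/9161064 ≈ 188.73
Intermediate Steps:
a(l, c) = -2*c
I(V) = -1/V + 2*V (I(V) = (V + V) - 1/V = 2*V - 1/V = -1/V + 2*V)
H(A, p) = -5 + p (H(A, p) = p - 5 = -5 + p)
I(a(-8, 9))/(-46268) - 12456/H(f(8), -61) = (-1/((-2*9)) + 2*(-2*9))/(-46268) - 12456/(-5 - 61) = (-1/(-18) + 2*(-18))*(-1/46268) - 12456/(-66) = (-1*(-1/18) - 36)*(-1/46268) - 12456*(-1/66) = (1/18 - 36)*(-1/46268) + 2076/11 = -647/18*(-1/46268) + 2076/11 = 647/832824 + 2076/11 = 1728949741/9161064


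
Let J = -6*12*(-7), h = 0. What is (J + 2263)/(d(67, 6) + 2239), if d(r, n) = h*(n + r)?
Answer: 2767/2239 ≈ 1.2358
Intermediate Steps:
d(r, n) = 0 (d(r, n) = 0*(n + r) = 0)
J = 504 (J = -72*(-7) = 504)
(J + 2263)/(d(67, 6) + 2239) = (504 + 2263)/(0 + 2239) = 2767/2239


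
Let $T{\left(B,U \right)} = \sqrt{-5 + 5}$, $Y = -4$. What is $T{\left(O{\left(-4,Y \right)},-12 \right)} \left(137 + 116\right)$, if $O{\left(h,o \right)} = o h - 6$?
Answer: $0$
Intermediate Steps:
$O{\left(h,o \right)} = -6 + h o$ ($O{\left(h,o \right)} = h o - 6 = -6 + h o$)
$T{\left(B,U \right)} = 0$ ($T{\left(B,U \right)} = \sqrt{0} = 0$)
$T{\left(O{\left(-4,Y \right)},-12 \right)} \left(137 + 116\right) = 0 \left(137 + 116\right) = 0 \cdot 253 = 0$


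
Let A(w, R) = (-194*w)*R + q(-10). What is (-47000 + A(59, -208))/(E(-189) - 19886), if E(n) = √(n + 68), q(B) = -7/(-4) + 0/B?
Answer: -92818690497/790906234 - 102685869*I/1581812468 ≈ -117.36 - 0.064917*I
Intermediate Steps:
q(B) = 7/4 (q(B) = -7*(-¼) + 0 = 7/4 + 0 = 7/4)
A(w, R) = 7/4 - 194*R*w (A(w, R) = (-194*w)*R + 7/4 = -194*R*w + 7/4 = 7/4 - 194*R*w)
E(n) = √(68 + n)
(-47000 + A(59, -208))/(E(-189) - 19886) = (-47000 + (7/4 - 194*(-208)*59))/(√(68 - 189) - 19886) = (-47000 + (7/4 + 2380768))/(√(-121) - 19886) = (-47000 + 9523079/4)/(11*I - 19886) = 9335079/(4*(-19886 + 11*I)) = 9335079*((-19886 - 11*I)/395453117)/4 = 9335079*(-19886 - 11*I)/1581812468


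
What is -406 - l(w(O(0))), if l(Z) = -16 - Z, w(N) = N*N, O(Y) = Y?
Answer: -390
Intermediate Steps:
w(N) = N**2
-406 - l(w(O(0))) = -406 - (-16 - 1*0**2) = -406 - (-16 - 1*0) = -406 - (-16 + 0) = -406 - 1*(-16) = -406 + 16 = -390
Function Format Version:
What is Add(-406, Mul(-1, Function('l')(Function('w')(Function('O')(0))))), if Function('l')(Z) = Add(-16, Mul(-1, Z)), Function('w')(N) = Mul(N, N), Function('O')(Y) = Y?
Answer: -390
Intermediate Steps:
Function('w')(N) = Pow(N, 2)
Add(-406, Mul(-1, Function('l')(Function('w')(Function('O')(0))))) = Add(-406, Mul(-1, Add(-16, Mul(-1, Pow(0, 2))))) = Add(-406, Mul(-1, Add(-16, Mul(-1, 0)))) = Add(-406, Mul(-1, Add(-16, 0))) = Add(-406, Mul(-1, -16)) = Add(-406, 16) = -390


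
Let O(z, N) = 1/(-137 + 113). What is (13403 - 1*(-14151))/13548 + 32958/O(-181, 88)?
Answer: -5358166031/6774 ≈ -7.9099e+5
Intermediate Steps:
O(z, N) = -1/24 (O(z, N) = 1/(-24) = -1/24)
(13403 - 1*(-14151))/13548 + 32958/O(-181, 88) = (13403 - 1*(-14151))/13548 + 32958/(-1/24) = (13403 + 14151)*(1/13548) + 32958*(-24) = 27554*(1/13548) - 790992 = 13777/6774 - 790992 = -5358166031/6774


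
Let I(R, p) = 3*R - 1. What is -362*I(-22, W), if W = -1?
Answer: 24254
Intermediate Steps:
I(R, p) = -1 + 3*R
-362*I(-22, W) = -362*(-1 + 3*(-22)) = -362*(-1 - 66) = -362*(-67) = 24254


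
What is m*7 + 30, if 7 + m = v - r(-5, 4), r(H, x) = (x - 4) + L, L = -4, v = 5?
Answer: 44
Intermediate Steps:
r(H, x) = -8 + x (r(H, x) = (x - 4) - 4 = (-4 + x) - 4 = -8 + x)
m = 2 (m = -7 + (5 - (-8 + 4)) = -7 + (5 - 1*(-4)) = -7 + (5 + 4) = -7 + 9 = 2)
m*7 + 30 = 2*7 + 30 = 14 + 30 = 44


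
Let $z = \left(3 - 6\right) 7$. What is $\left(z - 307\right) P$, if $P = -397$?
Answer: $130216$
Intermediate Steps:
$z = -21$ ($z = \left(-3\right) 7 = -21$)
$\left(z - 307\right) P = \left(-21 - 307\right) \left(-397\right) = \left(-328\right) \left(-397\right) = 130216$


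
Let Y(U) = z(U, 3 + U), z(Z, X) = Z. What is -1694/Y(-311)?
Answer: 1694/311 ≈ 5.4469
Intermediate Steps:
Y(U) = U
-1694/Y(-311) = -1694/(-311) = -1694*(-1/311) = 1694/311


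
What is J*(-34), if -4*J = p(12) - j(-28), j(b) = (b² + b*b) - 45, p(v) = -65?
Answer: -13498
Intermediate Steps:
j(b) = -45 + 2*b² (j(b) = (b² + b²) - 45 = 2*b² - 45 = -45 + 2*b²)
J = 397 (J = -(-65 - (-45 + 2*(-28)²))/4 = -(-65 - (-45 + 2*784))/4 = -(-65 - (-45 + 1568))/4 = -(-65 - 1*1523)/4 = -(-65 - 1523)/4 = -¼*(-1588) = 397)
J*(-34) = 397*(-34) = -13498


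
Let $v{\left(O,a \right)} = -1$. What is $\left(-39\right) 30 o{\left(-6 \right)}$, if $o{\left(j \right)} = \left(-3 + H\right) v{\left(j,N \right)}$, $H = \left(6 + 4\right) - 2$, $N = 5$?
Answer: $5850$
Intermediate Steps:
$H = 8$ ($H = 10 - 2 = 8$)
$o{\left(j \right)} = -5$ ($o{\left(j \right)} = \left(-3 + 8\right) \left(-1\right) = 5 \left(-1\right) = -5$)
$\left(-39\right) 30 o{\left(-6 \right)} = \left(-39\right) 30 \left(-5\right) = \left(-1170\right) \left(-5\right) = 5850$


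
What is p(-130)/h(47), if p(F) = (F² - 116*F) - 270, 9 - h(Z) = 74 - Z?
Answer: -5285/3 ≈ -1761.7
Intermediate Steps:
h(Z) = -65 + Z (h(Z) = 9 - (74 - Z) = 9 + (-74 + Z) = -65 + Z)
p(F) = -270 + F² - 116*F
p(-130)/h(47) = (-270 + (-130)² - 116*(-130))/(-65 + 47) = (-270 + 16900 + 15080)/(-18) = 31710*(-1/18) = -5285/3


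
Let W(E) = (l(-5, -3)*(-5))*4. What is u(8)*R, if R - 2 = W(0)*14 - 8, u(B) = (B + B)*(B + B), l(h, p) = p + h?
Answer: 571904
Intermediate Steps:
l(h, p) = h + p
W(E) = 160 (W(E) = ((-5 - 3)*(-5))*4 = -8*(-5)*4 = 40*4 = 160)
u(B) = 4*B**2 (u(B) = (2*B)*(2*B) = 4*B**2)
R = 2234 (R = 2 + (160*14 - 8) = 2 + (2240 - 8) = 2 + 2232 = 2234)
u(8)*R = (4*8**2)*2234 = (4*64)*2234 = 256*2234 = 571904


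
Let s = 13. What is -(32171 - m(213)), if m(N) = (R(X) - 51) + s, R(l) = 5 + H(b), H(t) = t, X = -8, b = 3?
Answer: -32201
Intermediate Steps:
R(l) = 8 (R(l) = 5 + 3 = 8)
m(N) = -30 (m(N) = (8 - 51) + 13 = -43 + 13 = -30)
-(32171 - m(213)) = -(32171 - 1*(-30)) = -(32171 + 30) = -1*32201 = -32201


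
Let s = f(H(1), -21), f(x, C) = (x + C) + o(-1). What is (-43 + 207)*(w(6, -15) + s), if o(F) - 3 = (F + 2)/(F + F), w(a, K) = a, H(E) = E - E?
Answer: -2050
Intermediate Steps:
H(E) = 0
o(F) = 3 + (2 + F)/(2*F) (o(F) = 3 + (F + 2)/(F + F) = 3 + (2 + F)/((2*F)) = 3 + (2 + F)*(1/(2*F)) = 3 + (2 + F)/(2*F))
f(x, C) = 5/2 + C + x (f(x, C) = (x + C) + (7/2 + 1/(-1)) = (C + x) + (7/2 - 1) = (C + x) + 5/2 = 5/2 + C + x)
s = -37/2 (s = 5/2 - 21 + 0 = -37/2 ≈ -18.500)
(-43 + 207)*(w(6, -15) + s) = (-43 + 207)*(6 - 37/2) = 164*(-25/2) = -2050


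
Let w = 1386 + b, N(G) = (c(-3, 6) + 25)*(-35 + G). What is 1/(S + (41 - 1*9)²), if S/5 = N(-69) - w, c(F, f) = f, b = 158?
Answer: -1/22816 ≈ -4.3829e-5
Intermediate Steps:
N(G) = -1085 + 31*G (N(G) = (6 + 25)*(-35 + G) = 31*(-35 + G) = -1085 + 31*G)
w = 1544 (w = 1386 + 158 = 1544)
S = -23840 (S = 5*((-1085 + 31*(-69)) - 1*1544) = 5*((-1085 - 2139) - 1544) = 5*(-3224 - 1544) = 5*(-4768) = -23840)
1/(S + (41 - 1*9)²) = 1/(-23840 + (41 - 1*9)²) = 1/(-23840 + (41 - 9)²) = 1/(-23840 + 32²) = 1/(-23840 + 1024) = 1/(-22816) = -1/22816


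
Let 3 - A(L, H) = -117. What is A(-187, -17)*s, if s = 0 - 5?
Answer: -600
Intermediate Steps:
A(L, H) = 120 (A(L, H) = 3 - 1*(-117) = 3 + 117 = 120)
s = -5
A(-187, -17)*s = 120*(-5) = -600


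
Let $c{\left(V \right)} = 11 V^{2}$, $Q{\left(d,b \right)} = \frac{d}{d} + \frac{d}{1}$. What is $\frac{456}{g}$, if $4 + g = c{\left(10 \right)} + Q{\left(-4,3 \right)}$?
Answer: $\frac{456}{1093} \approx 0.4172$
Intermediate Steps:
$Q{\left(d,b \right)} = 1 + d$ ($Q{\left(d,b \right)} = 1 + d 1 = 1 + d$)
$g = 1093$ ($g = -4 + \left(11 \cdot 10^{2} + \left(1 - 4\right)\right) = -4 + \left(11 \cdot 100 - 3\right) = -4 + \left(1100 - 3\right) = -4 + 1097 = 1093$)
$\frac{456}{g} = \frac{456}{1093}$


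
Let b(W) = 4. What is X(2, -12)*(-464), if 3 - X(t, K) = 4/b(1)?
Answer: -928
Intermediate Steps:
X(t, K) = 2 (X(t, K) = 3 - 4/4 = 3 - 1*1 = 3 - 1 = 2)
X(2, -12)*(-464) = 2*(-464) = -928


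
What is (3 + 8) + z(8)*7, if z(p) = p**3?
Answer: 3595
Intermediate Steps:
(3 + 8) + z(8)*7 = (3 + 8) + 8**3*7 = 11 + 512*7 = 11 + 3584 = 3595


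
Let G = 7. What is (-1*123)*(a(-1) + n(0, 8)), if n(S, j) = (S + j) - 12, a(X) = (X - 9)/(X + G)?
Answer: 697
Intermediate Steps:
a(X) = (-9 + X)/(7 + X) (a(X) = (X - 9)/(X + 7) = (-9 + X)/(7 + X))
n(S, j) = -12 + S + j
(-1*123)*(a(-1) + n(0, 8)) = (-1*123)*((-9 - 1)/(7 - 1) + (-12 + 0 + 8)) = -123*(-10/6 - 4) = -123*((⅙)*(-10) - 4) = -123*(-5/3 - 4) = -123*(-17/3) = 697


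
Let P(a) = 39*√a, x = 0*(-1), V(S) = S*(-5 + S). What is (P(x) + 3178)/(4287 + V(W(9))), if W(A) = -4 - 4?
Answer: 3178/4391 ≈ 0.72375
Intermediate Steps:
W(A) = -8
x = 0
(P(x) + 3178)/(4287 + V(W(9))) = (39*√0 + 3178)/(4287 - 8*(-5 - 8)) = (39*0 + 3178)/(4287 - 8*(-13)) = (0 + 3178)/(4287 + 104) = 3178/4391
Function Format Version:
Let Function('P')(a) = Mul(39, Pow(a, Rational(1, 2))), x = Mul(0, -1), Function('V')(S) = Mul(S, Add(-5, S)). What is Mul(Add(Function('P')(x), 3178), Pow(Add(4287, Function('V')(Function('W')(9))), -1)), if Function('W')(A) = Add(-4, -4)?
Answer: Rational(3178, 4391) ≈ 0.72375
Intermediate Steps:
Function('W')(A) = -8
x = 0
Mul(Add(Function('P')(x), 3178), Pow(Add(4287, Function('V')(Function('W')(9))), -1)) = Mul(Add(Mul(39, Pow(0, Rational(1, 2))), 3178), Pow(Add(4287, Mul(-8, Add(-5, -8))), -1)) = Mul(Add(Mul(39, 0), 3178), Pow(Add(4287, Mul(-8, -13)), -1)) = Mul(Add(0, 3178), Pow(Add(4287, 104), -1)) = Mul(3178, Pow(4391, -1)) = Mul(3178, Rational(1, 4391)) = Rational(3178, 4391)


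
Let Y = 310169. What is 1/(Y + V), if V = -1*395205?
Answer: -1/85036 ≈ -1.1760e-5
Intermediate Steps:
V = -395205
1/(Y + V) = 1/(310169 - 395205) = 1/(-85036) = -1/85036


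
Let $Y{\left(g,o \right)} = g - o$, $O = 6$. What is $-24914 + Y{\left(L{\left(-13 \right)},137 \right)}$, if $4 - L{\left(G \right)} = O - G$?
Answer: $-25066$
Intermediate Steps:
$L{\left(G \right)} = -2 + G$ ($L{\left(G \right)} = 4 - \left(6 - G\right) = 4 + \left(-6 + G\right) = -2 + G$)
$-24914 + Y{\left(L{\left(-13 \right)},137 \right)} = -24914 - 152 = -25066$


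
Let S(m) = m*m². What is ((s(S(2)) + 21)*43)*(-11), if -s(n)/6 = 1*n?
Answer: 12771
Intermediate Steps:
S(m) = m³
s(n) = -6*n
((s(S(2)) + 21)*43)*(-11) = ((-6*2³ + 21)*43)*(-11) = ((-6*8 + 21)*43)*(-11) = ((-48 + 21)*43)*(-11) = -27*43*(-11) = -1161*(-11) = 12771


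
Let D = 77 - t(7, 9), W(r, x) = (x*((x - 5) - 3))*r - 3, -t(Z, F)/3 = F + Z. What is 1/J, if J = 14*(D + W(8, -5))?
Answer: 1/8988 ≈ 0.00011126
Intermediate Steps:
t(Z, F) = -3*F - 3*Z (t(Z, F) = -3*(F + Z) = -3*F - 3*Z)
W(r, x) = -3 + r*x*(-8 + x) (W(r, x) = (x*((-5 + x) - 3))*r - 3 = (x*(-8 + x))*r - 3 = r*x*(-8 + x) - 3 = -3 + r*x*(-8 + x))
D = 125 (D = 77 - (-3*9 - 3*7) = 77 - (-27 - 21) = 77 - 1*(-48) = 77 + 48 = 125)
J = 8988 (J = 14*(125 + (-3 + 8*(-5)**2 - 8*8*(-5))) = 14*(125 + (-3 + 8*25 + 320)) = 14*(125 + (-3 + 200 + 320)) = 14*(125 + 517) = 14*642 = 8988)
1/J = 1/8988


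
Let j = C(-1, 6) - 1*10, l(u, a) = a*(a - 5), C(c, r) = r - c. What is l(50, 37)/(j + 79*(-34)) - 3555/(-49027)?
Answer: -48488573/131833603 ≈ -0.36780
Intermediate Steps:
l(u, a) = a*(-5 + a)
j = -3 (j = (6 - 1*(-1)) - 1*10 = (6 + 1) - 10 = 7 - 10 = -3)
l(50, 37)/(j + 79*(-34)) - 3555/(-49027) = (37*(-5 + 37))/(-3 + 79*(-34)) - 3555/(-49027) = (37*32)/(-3 - 2686) - 3555*(-1/49027) = 1184/(-2689) + 3555/49027 = 1184*(-1/2689) + 3555/49027 = -1184/2689 + 3555/49027 = -48488573/131833603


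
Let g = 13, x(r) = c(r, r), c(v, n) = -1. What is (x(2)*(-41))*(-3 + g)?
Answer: 410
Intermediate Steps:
x(r) = -1
(x(2)*(-41))*(-3 + g) = (-1*(-41))*(-3 + 13) = 41*10 = 410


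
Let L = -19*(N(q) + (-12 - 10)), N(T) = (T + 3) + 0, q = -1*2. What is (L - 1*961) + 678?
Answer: 116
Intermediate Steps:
q = -2
N(T) = 3 + T (N(T) = (3 + T) + 0 = 3 + T)
L = 399 (L = -19*((3 - 2) + (-12 - 10)) = -19*(1 - 22) = -19*(-21) = 399)
(L - 1*961) + 678 = (399 - 1*961) + 678 = (399 - 961) + 678 = -562 + 678 = 116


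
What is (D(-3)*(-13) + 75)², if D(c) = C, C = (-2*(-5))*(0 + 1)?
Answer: 3025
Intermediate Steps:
C = 10 (C = 10*1 = 10)
D(c) = 10
(D(-3)*(-13) + 75)² = (10*(-13) + 75)² = (-130 + 75)² = (-55)² = 3025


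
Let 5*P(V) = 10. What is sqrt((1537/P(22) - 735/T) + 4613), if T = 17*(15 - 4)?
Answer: sqrt(752192914)/374 ≈ 73.332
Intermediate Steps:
P(V) = 2 (P(V) = (1/5)*10 = 2)
T = 187 (T = 17*11 = 187)
sqrt((1537/P(22) - 735/T) + 4613) = sqrt((1537/2 - 735/187) + 4613) = sqrt(285949/374 + 4613) = sqrt(2011211/374) = sqrt(752192914)/374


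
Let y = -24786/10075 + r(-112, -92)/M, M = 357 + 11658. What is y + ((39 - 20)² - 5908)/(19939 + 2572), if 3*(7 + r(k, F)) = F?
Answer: -4430324666384/1634989124925 ≈ -2.7097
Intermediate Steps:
r(k, F) = -7 + F/3
M = 12015
y = -178909969/72630675 (y = -24786/10075 + (-7 + (⅓)*(-92))/12015 = -24786*1/10075 + (-7 - 92/3)*(1/12015) = -24786/10075 - 113/3*1/12015 = -24786/10075 - 113/36045 = -178909969/72630675 ≈ -2.4633)
y + ((39 - 20)² - 5908)/(19939 + 2572) = -178909969/72630675 + ((39 - 20)² - 5908)/(19939 + 2572) = -178909969/72630675 + (19² - 5908)/22511 = -178909969/72630675 + (361 - 5908)*(1/22511) = -178909969/72630675 - 5547*1/22511 = -178909969/72630675 - 5547/22511 = -4430324666384/1634989124925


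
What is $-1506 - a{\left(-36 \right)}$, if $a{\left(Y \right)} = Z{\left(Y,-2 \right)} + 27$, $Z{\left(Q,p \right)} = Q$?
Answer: $-1497$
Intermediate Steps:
$a{\left(Y \right)} = 27 + Y$ ($a{\left(Y \right)} = Y + 27 = 27 + Y$)
$-1506 - a{\left(-36 \right)} = -1506 - \left(27 - 36\right) = -1506 - -9 = -1506 + 9 = -1497$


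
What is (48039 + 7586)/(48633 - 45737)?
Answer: 55625/2896 ≈ 19.208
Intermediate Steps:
(48039 + 7586)/(48633 - 45737) = 55625/2896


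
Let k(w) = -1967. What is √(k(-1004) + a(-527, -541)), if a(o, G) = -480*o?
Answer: √250993 ≈ 500.99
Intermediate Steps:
√(k(-1004) + a(-527, -541)) = √(-1967 - 480*(-527)) = √(-1967 + 252960) = √250993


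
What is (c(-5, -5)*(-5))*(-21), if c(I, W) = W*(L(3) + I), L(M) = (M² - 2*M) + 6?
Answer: -2100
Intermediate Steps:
L(M) = 6 + M² - 2*M
c(I, W) = W*(9 + I) (c(I, W) = W*((6 + 3² - 2*3) + I) = W*((6 + 9 - 6) + I) = W*(9 + I))
(c(-5, -5)*(-5))*(-21) = (-5*(9 - 5)*(-5))*(-21) = (-5*4*(-5))*(-21) = -20*(-5)*(-21) = 100*(-21) = -2100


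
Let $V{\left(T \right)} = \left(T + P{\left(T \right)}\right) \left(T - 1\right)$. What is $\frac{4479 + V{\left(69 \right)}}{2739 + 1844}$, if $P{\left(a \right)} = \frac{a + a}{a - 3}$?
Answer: $\frac{102445}{50413} \approx 2.0321$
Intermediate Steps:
$P{\left(a \right)} = \frac{2 a}{-3 + a}$
$V{\left(T \right)} = \left(-1 + T\right) \left(T + \frac{2 T}{-3 + T}\right)$ ($V{\left(T \right)} = \left(T + \frac{2 T}{-3 + T}\right) \left(T - 1\right) = \left(T + \frac{2 T}{-3 + T}\right) \left(-1 + T\right) = \left(-1 + T\right) \left(T + \frac{2 T}{-3 + T}\right)$)
$\frac{4479 + V{\left(69 \right)}}{2739 + 1844} = \frac{4479 + \frac{69 \left(1 + 69^{2} - 138\right)}{-3 + 69}}{2739 + 1844} = \frac{4479 + \frac{69 \left(1 + 4761 - 138\right)}{66}}{4583} = \left(4479 + 69 \cdot \frac{1}{66} \cdot 4624\right) \frac{1}{4583} = \left(4479 + \frac{53176}{11}\right) \frac{1}{4583} = \frac{102445}{11} \cdot \frac{1}{4583} = \frac{102445}{50413}$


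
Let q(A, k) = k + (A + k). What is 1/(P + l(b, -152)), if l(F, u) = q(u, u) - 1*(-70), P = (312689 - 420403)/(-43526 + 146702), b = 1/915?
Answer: -51588/19966825 ≈ -0.0025837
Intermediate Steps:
b = 1/915 ≈ 0.0010929
q(A, k) = A + 2*k
P = -53857/51588 (P = -107714/103176 = -107714*1/103176 = -53857/51588 ≈ -1.0440)
l(F, u) = 70 + 3*u (l(F, u) = (u + 2*u) - 1*(-70) = 3*u + 70 = 70 + 3*u)
1/(P + l(b, -152)) = 1/(-53857/51588 + (70 + 3*(-152))) = 1/(-53857/51588 + (70 - 456)) = 1/(-53857/51588 - 386) = 1/(-19966825/51588) = -51588/19966825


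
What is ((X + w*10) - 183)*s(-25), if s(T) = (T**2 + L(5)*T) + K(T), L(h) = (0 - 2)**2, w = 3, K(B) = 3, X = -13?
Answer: -87648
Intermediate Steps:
L(h) = 4 (L(h) = (-2)**2 = 4)
s(T) = 3 + T**2 + 4*T (s(T) = (T**2 + 4*T) + 3 = 3 + T**2 + 4*T)
((X + w*10) - 183)*s(-25) = ((-13 + 3*10) - 183)*(3 + (-25)**2 + 4*(-25)) = ((-13 + 30) - 183)*(3 + 625 - 100) = (17 - 183)*528 = -166*528 = -87648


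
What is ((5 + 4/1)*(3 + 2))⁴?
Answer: 4100625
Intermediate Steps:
((5 + 4/1)*(3 + 2))⁴ = ((5 + 4*1)*5)⁴ = ((5 + 4)*5)⁴ = (9*5)⁴ = 45⁴ = 4100625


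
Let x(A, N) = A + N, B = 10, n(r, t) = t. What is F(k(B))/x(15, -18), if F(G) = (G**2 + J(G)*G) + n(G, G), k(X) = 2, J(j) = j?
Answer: -10/3 ≈ -3.3333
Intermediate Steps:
F(G) = G + 2*G**2 (F(G) = (G**2 + G*G) + G = (G**2 + G**2) + G = 2*G**2 + G = G + 2*G**2)
F(k(B))/x(15, -18) = (2*(1 + 2*2))/(15 - 18) = (2*(1 + 4))/(-3) = (2*5)*(-1/3) = 10*(-1/3) = -10/3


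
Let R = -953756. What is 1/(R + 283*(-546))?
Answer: -1/1108274 ≈ -9.0230e-7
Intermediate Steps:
1/(R + 283*(-546)) = 1/(-953756 + 283*(-546)) = 1/(-953756 - 154518) = 1/(-1108274) = -1/1108274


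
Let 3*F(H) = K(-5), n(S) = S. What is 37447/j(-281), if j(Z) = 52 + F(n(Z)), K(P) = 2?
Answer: 112341/158 ≈ 711.02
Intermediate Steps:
F(H) = ⅔ (F(H) = (⅓)*2 = ⅔)
j(Z) = 158/3 (j(Z) = 52 + ⅔ = 158/3)
37447/j(-281) = 37447/(158/3) = 37447*(3/158) = 112341/158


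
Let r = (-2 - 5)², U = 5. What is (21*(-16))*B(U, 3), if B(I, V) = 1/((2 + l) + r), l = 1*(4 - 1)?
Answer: -56/9 ≈ -6.2222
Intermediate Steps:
r = 49 (r = (-7)² = 49)
l = 3 (l = 1*3 = 3)
B(I, V) = 1/54 (B(I, V) = 1/((2 + 3) + 49) = 1/(5 + 49) = 1/54)
(21*(-16))*B(U, 3) = (21*(-16))*(1/54) = -336*1/54 = -56/9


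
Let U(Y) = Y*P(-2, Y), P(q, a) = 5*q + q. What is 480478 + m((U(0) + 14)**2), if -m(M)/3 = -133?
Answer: 480877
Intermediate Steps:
P(q, a) = 6*q
U(Y) = -12*Y (U(Y) = Y*(6*(-2)) = Y*(-12) = -12*Y)
m(M) = 399 (m(M) = -3*(-133) = 399)
480478 + m((U(0) + 14)**2) = 480478 + 399 = 480877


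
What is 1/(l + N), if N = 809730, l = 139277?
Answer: 1/949007 ≈ 1.0537e-6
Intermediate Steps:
1/(l + N) = 1/(139277 + 809730) = 1/949007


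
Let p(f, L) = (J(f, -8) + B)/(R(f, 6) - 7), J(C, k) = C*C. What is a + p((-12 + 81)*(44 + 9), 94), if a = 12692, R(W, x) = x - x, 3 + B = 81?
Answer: -13284883/7 ≈ -1.8978e+6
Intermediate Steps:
B = 78 (B = -3 + 81 = 78)
J(C, k) = C**2
R(W, x) = 0
p(f, L) = -78/7 - f**2/7 (p(f, L) = (f**2 + 78)/(0 - 7) = (78 + f**2)/(-7) = (78 + f**2)*(-1/7) = -78/7 - f**2/7)
a + p((-12 + 81)*(44 + 9), 94) = 12692 + (-78/7 - (-12 + 81)**2*(44 + 9)**2/7) = 12692 + (-78/7 - (69*53)**2/7) = 12692 + (-78/7 - 1/7*3657**2) = 12692 + (-78/7 - 1/7*13373649) = 12692 + (-78/7 - 13373649/7) = 12692 - 13373727/7 = -13284883/7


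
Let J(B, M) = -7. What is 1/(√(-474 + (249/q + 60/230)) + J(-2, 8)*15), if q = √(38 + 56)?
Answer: -1/(105 - I*√(10896/23 - 249*√94/94)) ≈ -0.0091519 - 0.001845*I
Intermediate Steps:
q = √94 ≈ 9.6954
1/(√(-474 + (249/q + 60/230)) + J(-2, 8)*15) = 1/(√(-474 + (249/(√94) + 60/230)) - 7*15) = 1/(√(-474 + (249*(√94/94) + 60*(1/230))) - 105) = 1/(√(-474 + (249*√94/94 + 6/23)) - 105) = 1/(√(-474 + (6/23 + 249*√94/94)) - 105) = 1/(√(-10896/23 + 249*√94/94) - 105) = 1/(-105 + √(-10896/23 + 249*√94/94))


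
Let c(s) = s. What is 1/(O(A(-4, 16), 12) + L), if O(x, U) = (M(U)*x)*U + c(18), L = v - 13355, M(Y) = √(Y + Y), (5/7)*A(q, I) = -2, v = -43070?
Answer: -1410175/79543063849 + 1680*√6/79543063849 ≈ -1.7677e-5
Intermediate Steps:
A(q, I) = -14/5 (A(q, I) = (7/5)*(-2) = -14/5)
M(Y) = √2*√Y (M(Y) = √(2*Y) = √2*√Y)
L = -56425 (L = -43070 - 13355 = -56425)
O(x, U) = 18 + x*√2*U^(3/2) (O(x, U) = ((√2*√U)*x)*U + 18 = (x*√2*√U)*U + 18 = x*√2*U^(3/2) + 18 = 18 + x*√2*U^(3/2))
1/(O(A(-4, 16), 12) + L) = 1/((18 - 14*√2*12^(3/2)/5) - 56425) = 1/((18 - 14*√2*24*√3/5) - 56425) = 1/((18 - 336*√6/5) - 56425) = 1/(-56407 - 336*√6/5)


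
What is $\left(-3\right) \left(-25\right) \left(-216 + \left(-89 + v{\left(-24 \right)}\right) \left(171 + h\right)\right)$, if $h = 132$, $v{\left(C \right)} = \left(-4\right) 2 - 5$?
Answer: $-2334150$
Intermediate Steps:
$v{\left(C \right)} = -13$ ($v{\left(C \right)} = -8 - 5 = -13$)
$\left(-3\right) \left(-25\right) \left(-216 + \left(-89 + v{\left(-24 \right)}\right) \left(171 + h\right)\right) = \left(-3\right) \left(-25\right) \left(-216 + \left(-89 - 13\right) \left(171 + 132\right)\right) = 75 \left(-216 - 30906\right) = 75 \left(-31122\right) = -2334150$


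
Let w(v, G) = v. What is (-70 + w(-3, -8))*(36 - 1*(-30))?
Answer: -4818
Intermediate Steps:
(-70 + w(-3, -8))*(36 - 1*(-30)) = (-70 - 3)*(36 - 1*(-30)) = -73*(36 + 30) = -73*66 = -4818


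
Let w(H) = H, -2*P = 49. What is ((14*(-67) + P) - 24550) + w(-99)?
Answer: -51223/2 ≈ -25612.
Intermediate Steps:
P = -49/2 (P = -½*49 = -49/2 ≈ -24.500)
((14*(-67) + P) - 24550) + w(-99) = ((14*(-67) - 49/2) - 24550) - 99 = ((-938 - 49/2) - 24550) - 99 = (-1925/2 - 24550) - 99 = -51025/2 - 99 = -51223/2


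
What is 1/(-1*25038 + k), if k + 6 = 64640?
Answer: 1/39596 ≈ 2.5255e-5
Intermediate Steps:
k = 64634 (k = -6 + 64640 = 64634)
1/(-1*25038 + k) = 1/(-1*25038 + 64634) = 1/(-25038 + 64634) = 1/39596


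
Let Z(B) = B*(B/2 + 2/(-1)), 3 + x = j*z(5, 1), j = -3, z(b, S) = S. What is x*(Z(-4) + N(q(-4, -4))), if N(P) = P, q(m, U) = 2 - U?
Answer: -132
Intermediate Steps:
x = -6 (x = -3 - 3*1 = -3 - 3 = -6)
Z(B) = B*(-2 + B/2) (Z(B) = B*(B*(½) + 2*(-1)) = B*(B/2 - 2) = B*(-2 + B/2))
x*(Z(-4) + N(q(-4, -4))) = -6*((½)*(-4)*(-4 - 4) + (2 - 1*(-4))) = -6*((½)*(-4)*(-8) + (2 + 4)) = -6*(16 + 6) = -6*22 = -132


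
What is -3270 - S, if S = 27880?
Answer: -31150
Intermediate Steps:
-3270 - S = -3270 - 1*27880 = -3270 - 27880 = -31150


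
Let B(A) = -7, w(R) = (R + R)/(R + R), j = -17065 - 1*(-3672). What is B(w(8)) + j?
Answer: -13400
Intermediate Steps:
j = -13393 (j = -17065 + 3672 = -13393)
w(R) = 1 (w(R) = (2*R)/((2*R)) = (2*R)*(1/(2*R)) = 1)
B(w(8)) + j = -7 - 13393 = -13400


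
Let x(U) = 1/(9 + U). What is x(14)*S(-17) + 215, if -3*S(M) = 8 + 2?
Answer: 14825/69 ≈ 214.85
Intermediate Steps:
S(M) = -10/3 (S(M) = -(8 + 2)/3 = -⅓*10 = -10/3)
x(14)*S(-17) + 215 = -10/3/(9 + 14) + 215 = -10/3/23 + 215 = (1/23)*(-10/3) + 215 = -10/69 + 215 = 14825/69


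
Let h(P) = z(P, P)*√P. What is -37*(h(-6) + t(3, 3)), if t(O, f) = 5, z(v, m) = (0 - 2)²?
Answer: -185 - 148*I*√6 ≈ -185.0 - 362.52*I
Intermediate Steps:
z(v, m) = 4 (z(v, m) = (-2)² = 4)
h(P) = 4*√P
-37*(h(-6) + t(3, 3)) = -37*(4*√(-6) + 5) = -37*(4*(I*√6) + 5) = -37*(4*I*√6 + 5) = -37*(5 + 4*I*√6) = -185 - 148*I*√6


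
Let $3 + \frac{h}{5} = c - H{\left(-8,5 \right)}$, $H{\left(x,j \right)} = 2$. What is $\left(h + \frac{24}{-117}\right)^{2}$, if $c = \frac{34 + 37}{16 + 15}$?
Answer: $\frac{276490384}{1461681} \approx 189.16$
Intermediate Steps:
$c = \frac{71}{31} \approx 2.2903$
$h = - \frac{420}{31}$ ($h = -15 + 5 \left(\frac{71}{31} - 2\right) = -15 + 5 \cdot \frac{9}{31} = -15 + \frac{45}{31} = - \frac{420}{31} \approx -13.548$)
$\left(h + \frac{24}{-117}\right)^{2} = \left(- \frac{420}{31} + \frac{24}{-117}\right)^{2} = \left(- \frac{420}{31} + 24 \left(- \frac{1}{117}\right)\right)^{2} = \left(- \frac{420}{31} - \frac{8}{39}\right)^{2} = \left(- \frac{16628}{1209}\right)^{2} = \frac{276490384}{1461681}$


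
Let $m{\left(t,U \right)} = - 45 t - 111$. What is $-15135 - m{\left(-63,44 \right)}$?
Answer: $-17859$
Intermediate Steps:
$m{\left(t,U \right)} = -111 - 45 t$
$-15135 - m{\left(-63,44 \right)} = -15135 - \left(-111 - -2835\right) = -15135 - \left(-111 + 2835\right) = -15135 - 2724 = -17859$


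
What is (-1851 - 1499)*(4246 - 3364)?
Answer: -2954700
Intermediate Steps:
(-1851 - 1499)*(4246 - 3364) = -3350*882 = -2954700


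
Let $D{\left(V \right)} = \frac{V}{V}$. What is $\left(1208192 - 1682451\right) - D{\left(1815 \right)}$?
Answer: $-474260$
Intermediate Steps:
$D{\left(V \right)} = 1$
$\left(1208192 - 1682451\right) - D{\left(1815 \right)} = \left(1208192 - 1682451\right) - 1 = -474259 - 1 = -474260$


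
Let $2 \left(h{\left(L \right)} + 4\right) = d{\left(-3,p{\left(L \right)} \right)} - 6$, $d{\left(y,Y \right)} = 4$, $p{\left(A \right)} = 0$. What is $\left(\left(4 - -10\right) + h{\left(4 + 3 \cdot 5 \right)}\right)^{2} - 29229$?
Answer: $-29148$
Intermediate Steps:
$h{\left(L \right)} = -5$ ($h{\left(L \right)} = -4 + \frac{4 - 6}{2} = -4 + \frac{1}{2} \left(-2\right) = -4 - 1 = -5$)
$\left(\left(4 - -10\right) + h{\left(4 + 3 \cdot 5 \right)}\right)^{2} - 29229 = \left(\left(4 - -10\right) - 5\right)^{2} - 29229 = \left(\left(4 + 10\right) - 5\right)^{2} - 29229 = \left(14 - 5\right)^{2} - 29229 = 9^{2} - 29229 = 81 - 29229 = -29148$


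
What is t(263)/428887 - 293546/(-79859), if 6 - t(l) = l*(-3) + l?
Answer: 6628449910/1802657207 ≈ 3.6770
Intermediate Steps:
t(l) = 6 + 2*l (t(l) = 6 - (l*(-3) + l) = 6 - (-3*l + l) = 6 - (-2)*l = 6 + 2*l)
t(263)/428887 - 293546/(-79859) = (6 + 2*263)/428887 - 293546/(-79859) = (6 + 526)*(1/428887) - 293546*(-1/79859) = 532*(1/428887) + 293546/79859 = 28/22573 + 293546/79859 = 6628449910/1802657207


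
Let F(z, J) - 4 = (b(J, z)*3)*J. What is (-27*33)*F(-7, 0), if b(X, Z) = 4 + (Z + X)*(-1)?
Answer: -3564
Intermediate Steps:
b(X, Z) = 4 - X - Z (b(X, Z) = 4 + (X + Z)*(-1) = 4 + (-X - Z) = 4 - X - Z)
F(z, J) = 4 + J*(12 - 3*J - 3*z) (F(z, J) = 4 + ((4 - J - z)*3)*J = 4 + (12 - 3*J - 3*z)*J = 4 + J*(12 - 3*J - 3*z))
(-27*33)*F(-7, 0) = (-27*33)*(4 - 3*0*(-4 + 0 - 7)) = -891*(4 - 3*0*(-11)) = -891*(4 + 0) = -891*4 = -3564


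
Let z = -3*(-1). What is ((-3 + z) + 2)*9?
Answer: 18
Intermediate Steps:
z = 3
((-3 + z) + 2)*9 = ((-3 + 3) + 2)*9 = (0 + 2)*9 = 2*9 = 18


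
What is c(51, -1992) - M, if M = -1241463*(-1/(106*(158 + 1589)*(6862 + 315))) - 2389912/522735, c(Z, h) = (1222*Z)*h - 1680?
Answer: -86250152798087944268297/694741586350290 ≈ -1.2415e+8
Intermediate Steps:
c(Z, h) = -1680 + 1222*Z*h (c(Z, h) = 1222*Z*h - 1680 = -1680 + 1222*Z*h)
M = -3175666488791863/694741586350290 (M = -1241463/((-185182*7177)) - 2389912*1/522735 = -1241463/((-106*12538219)) - 2389912/522735 = -1241463/(-1329051214) - 2389912/522735 = -1241463*(-1/1329051214) - 2389912/522735 = 1241463/1329051214 - 2389912/522735 = -3175666488791863/694741586350290 ≈ -4.5710)
c(51, -1992) - M = (-1680 + 1222*51*(-1992)) - 1*(-3175666488791863/694741586350290) = (-1680 - 124145424) + 3175666488791863/694741586350290 = -124147104 + 3175666488791863/694741586350290 = -86250152798087944268297/694741586350290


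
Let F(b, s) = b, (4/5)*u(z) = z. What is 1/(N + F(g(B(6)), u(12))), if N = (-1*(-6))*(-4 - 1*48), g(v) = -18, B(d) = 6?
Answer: -1/330 ≈ -0.0030303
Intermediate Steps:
u(z) = 5*z/4
N = -312 (N = 6*(-4 - 48) = 6*(-52) = -312)
1/(N + F(g(B(6)), u(12))) = 1/(-312 - 18) = 1/(-330) = -1/330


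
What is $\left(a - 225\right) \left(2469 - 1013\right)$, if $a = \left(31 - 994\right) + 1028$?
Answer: $-232960$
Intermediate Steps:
$a = 65$ ($a = \left(31 - 994\right) + 1028 = -963 + 1028 = 65$)
$\left(a - 225\right) \left(2469 - 1013\right) = \left(65 - 225\right) \left(2469 - 1013\right) = \left(-160\right) 1456 = -232960$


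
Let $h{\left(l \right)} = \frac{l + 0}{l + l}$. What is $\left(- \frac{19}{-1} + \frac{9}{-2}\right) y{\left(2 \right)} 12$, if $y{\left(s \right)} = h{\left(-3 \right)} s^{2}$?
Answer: $348$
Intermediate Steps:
$h{\left(l \right)} = \frac{1}{2}$ ($h{\left(l \right)} = \frac{l}{2 l} = l \frac{1}{2 l} = \frac{1}{2}$)
$y{\left(s \right)} = \frac{s^{2}}{2}$
$\left(- \frac{19}{-1} + \frac{9}{-2}\right) y{\left(2 \right)} 12 = \left(- \frac{19}{-1} + \frac{9}{-2}\right) \frac{2^{2}}{2} \cdot 12 = \left(\left(-19\right) \left(-1\right) + 9 \left(- \frac{1}{2}\right)\right) \frac{1}{2} \cdot 4 \cdot 12 = \left(19 - \frac{9}{2}\right) 2 \cdot 12 = \frac{29}{2} \cdot 2 \cdot 12 = 29 \cdot 12 = 348$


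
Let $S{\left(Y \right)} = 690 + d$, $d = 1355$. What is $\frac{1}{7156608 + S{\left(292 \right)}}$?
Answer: $\frac{1}{7158653} \approx 1.3969 \cdot 10^{-7}$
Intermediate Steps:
$S{\left(Y \right)} = 2045$ ($S{\left(Y \right)} = 690 + 1355 = 2045$)
$\frac{1}{7156608 + S{\left(292 \right)}} = \frac{1}{7156608 + 2045} = \frac{1}{7158653}$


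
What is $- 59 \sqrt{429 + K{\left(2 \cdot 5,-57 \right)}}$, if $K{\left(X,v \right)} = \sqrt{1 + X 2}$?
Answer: $- 59 \sqrt{429 + \sqrt{21}} \approx -1228.5$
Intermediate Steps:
$K{\left(X,v \right)} = \sqrt{1 + 2 X}$
$- 59 \sqrt{429 + K{\left(2 \cdot 5,-57 \right)}} = - 59 \sqrt{429 + \sqrt{1 + 2 \cdot 2 \cdot 5}} = - 59 \sqrt{429 + \sqrt{1 + 2 \cdot 10}} = - 59 \sqrt{429 + \sqrt{1 + 20}} = - 59 \sqrt{429 + \sqrt{21}}$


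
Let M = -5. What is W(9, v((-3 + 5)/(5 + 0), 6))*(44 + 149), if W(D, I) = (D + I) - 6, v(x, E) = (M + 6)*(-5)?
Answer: -386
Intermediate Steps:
v(x, E) = -5 (v(x, E) = (-5 + 6)*(-5) = 1*(-5) = -5)
W(D, I) = -6 + D + I
W(9, v((-3 + 5)/(5 + 0), 6))*(44 + 149) = (-6 + 9 - 5)*(44 + 149) = -2*193 = -386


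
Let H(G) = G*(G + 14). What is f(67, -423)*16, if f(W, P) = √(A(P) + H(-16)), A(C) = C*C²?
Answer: 16*I*√75686935 ≈ 1.392e+5*I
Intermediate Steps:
A(C) = C³
H(G) = G*(14 + G)
f(W, P) = √(32 + P³) (f(W, P) = √(P³ - 16*(14 - 16)) = √(P³ - 16*(-2)) = √(P³ + 32) = √(32 + P³))
f(67, -423)*16 = √(32 + (-423)³)*16 = √(32 - 75686967)*16 = √(-75686935)*16 = (I*√75686935)*16 = 16*I*√75686935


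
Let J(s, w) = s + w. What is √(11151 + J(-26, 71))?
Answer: 6*√311 ≈ 105.81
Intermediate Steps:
√(11151 + J(-26, 71)) = √(11151 + (-26 + 71)) = √(11151 + 45) = √11196 = 6*√311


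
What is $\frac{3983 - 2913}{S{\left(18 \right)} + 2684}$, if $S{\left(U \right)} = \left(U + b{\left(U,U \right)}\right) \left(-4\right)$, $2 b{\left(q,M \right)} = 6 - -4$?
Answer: $\frac{535}{1296} \approx 0.41281$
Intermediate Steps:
$b{\left(q,M \right)} = 5$ ($b{\left(q,M \right)} = \frac{6 - -4}{2} = \frac{6 + 4}{2} = \frac{1}{2} \cdot 10 = 5$)
$S{\left(U \right)} = -20 - 4 U$ ($S{\left(U \right)} = \left(U + 5\right) \left(-4\right) = \left(5 + U\right) \left(-4\right) = -20 - 4 U$)
$\frac{3983 - 2913}{S{\left(18 \right)} + 2684} = \frac{3983 - 2913}{\left(-20 - 72\right) + 2684} = \frac{1070}{\left(-20 - 72\right) + 2684} = \frac{1070}{-92 + 2684} = \frac{1070}{2592} = 1070 \cdot \frac{1}{2592} = \frac{535}{1296}$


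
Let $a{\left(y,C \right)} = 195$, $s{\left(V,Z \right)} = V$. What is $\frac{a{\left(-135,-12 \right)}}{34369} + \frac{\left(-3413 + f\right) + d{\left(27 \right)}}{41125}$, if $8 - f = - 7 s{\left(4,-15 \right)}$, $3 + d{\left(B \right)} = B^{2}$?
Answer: $- \frac{83092844}{1413425125} \approx -0.058788$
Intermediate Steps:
$d{\left(B \right)} = -3 + B^{2}$
$f = 36$ ($f = 8 - \left(-7\right) 4 = 8 - -28 = 8 + 28 = 36$)
$\frac{a{\left(-135,-12 \right)}}{34369} + \frac{\left(-3413 + f\right) + d{\left(27 \right)}}{41125} = \frac{195}{34369} + \frac{\left(-3413 + 36\right) - \left(3 - 27^{2}\right)}{41125} = 195 \cdot \frac{1}{34369} + \left(-3377 + \left(-3 + 729\right)\right) \frac{1}{41125} = \frac{195}{34369} + \left(-3377 + 726\right) \frac{1}{41125} = \frac{195}{34369} - \frac{2651}{41125} = - \frac{83092844}{1413425125}$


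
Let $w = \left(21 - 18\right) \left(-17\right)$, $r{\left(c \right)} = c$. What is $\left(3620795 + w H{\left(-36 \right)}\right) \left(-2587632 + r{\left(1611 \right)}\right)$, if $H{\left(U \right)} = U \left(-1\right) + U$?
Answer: $-9363451906695$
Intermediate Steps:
$w = -51$ ($w = 3 \left(-17\right) = -51$)
$H{\left(U \right)} = 0$ ($H{\left(U \right)} = - U + U = 0$)
$\left(3620795 + w H{\left(-36 \right)}\right) \left(-2587632 + r{\left(1611 \right)}\right) = \left(3620795 - 0\right) \left(-2587632 + 1611\right) = \left(3620795 + 0\right) \left(-2586021\right) = 3620795 \left(-2586021\right) = -9363451906695$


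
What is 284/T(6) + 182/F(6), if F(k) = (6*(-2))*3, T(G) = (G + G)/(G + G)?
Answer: 5021/18 ≈ 278.94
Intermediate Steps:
T(G) = 1 (T(G) = (2*G)/((2*G)) = (2*G)*(1/(2*G)) = 1)
F(k) = -36 (F(k) = -12*3 = -36)
284/T(6) + 182/F(6) = 284/1 + 182/(-36) = 284*1 + 182*(-1/36) = 284 - 91/18 = 5021/18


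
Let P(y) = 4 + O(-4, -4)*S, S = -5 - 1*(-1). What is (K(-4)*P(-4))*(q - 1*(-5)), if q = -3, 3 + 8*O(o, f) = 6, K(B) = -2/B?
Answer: 5/2 ≈ 2.5000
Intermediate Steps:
S = -4 (S = -5 + 1 = -4)
O(o, f) = 3/8 (O(o, f) = -3/8 + (⅛)*6 = -3/8 + ¾ = 3/8)
P(y) = 5/2 (P(y) = 4 + (3/8)*(-4) = 4 - 3/2 = 5/2)
(K(-4)*P(-4))*(q - 1*(-5)) = (-2/(-4)*(5/2))*(-3 - 1*(-5)) = (-2*(-¼)*(5/2))*(-3 + 5) = ((½)*(5/2))*2 = (5/4)*2 = 5/2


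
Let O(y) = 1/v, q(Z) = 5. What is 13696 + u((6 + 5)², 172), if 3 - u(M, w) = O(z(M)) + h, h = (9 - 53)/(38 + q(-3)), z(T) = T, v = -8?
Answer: 4712851/344 ≈ 13700.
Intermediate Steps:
O(y) = -⅛ (O(y) = 1/(-8) = -⅛)
h = -44/43 (h = (9 - 53)/(38 + 5) = -44/43 ≈ -1.0233)
u(M, w) = 1427/344 (u(M, w) = 3 - (-⅛ - 44/43) = 3 - 1*(-395/344) = 3 + 395/344 = 1427/344)
13696 + u((6 + 5)², 172) = 13696 + 1427/344 = 4712851/344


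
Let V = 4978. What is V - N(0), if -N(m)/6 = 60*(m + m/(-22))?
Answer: 4978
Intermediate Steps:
N(m) = -3780*m/11 (N(m) = -360*(m + m/(-22)) = -360*(m + m*(-1/22)) = -360*(m - m/22) = -360*21*m/22 = -3780*m/11)
V - N(0) = 4978 - (-3780)*0/11 = 4978 - 1*0 = 4978 + 0 = 4978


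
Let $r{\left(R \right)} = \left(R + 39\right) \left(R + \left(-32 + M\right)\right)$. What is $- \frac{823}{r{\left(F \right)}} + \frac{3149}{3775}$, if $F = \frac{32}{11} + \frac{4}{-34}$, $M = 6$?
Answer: $\frac{8617900453}{5121482100} \approx 1.6827$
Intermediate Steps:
$F = \frac{522}{187}$ ($F = 32 \cdot \frac{1}{11} + 4 \left(- \frac{1}{34}\right) = \frac{32}{11} - \frac{2}{17} = \frac{522}{187} \approx 2.7914$)
$r{\left(R \right)} = \left(-26 + R\right) \left(39 + R\right)$ ($r{\left(R \right)} = \left(R + 39\right) \left(R + \left(-32 + 6\right)\right) = \left(39 + R\right) \left(R - 26\right) = \left(39 + R\right) \left(-26 + R\right) = \left(-26 + R\right) \left(39 + R\right)$)
$- \frac{823}{r{\left(F \right)}} + \frac{3149}{3775} = - \frac{823}{-1014 + \left(\frac{522}{187}\right)^{2} + 13 \cdot \frac{522}{187}} + \frac{3149}{3775} = - \frac{823}{-1014 + \frac{272484}{34969} + \frac{6786}{187}} + 3149 \cdot \frac{1}{3775} = - \frac{823}{- \frac{33917100}{34969}} + \frac{3149}{3775} = \left(-823\right) \left(- \frac{34969}{33917100}\right) + \frac{3149}{3775} = \frac{28779487}{33917100} + \frac{3149}{3775} = \frac{8617900453}{5121482100}$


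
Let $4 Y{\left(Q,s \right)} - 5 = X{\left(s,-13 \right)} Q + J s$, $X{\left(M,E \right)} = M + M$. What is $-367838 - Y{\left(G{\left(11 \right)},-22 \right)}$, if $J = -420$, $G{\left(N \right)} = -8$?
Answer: $- \frac{1480949}{4} \approx -3.7024 \cdot 10^{5}$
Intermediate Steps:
$X{\left(M,E \right)} = 2 M$
$Y{\left(Q,s \right)} = \frac{5}{4} - 105 s + \frac{Q s}{2}$ ($Y{\left(Q,s \right)} = \frac{5}{4} + \frac{2 s Q - 420 s}{4} = \frac{5}{4} + \frac{2 Q s - 420 s}{4} = \frac{5}{4} + \frac{- 420 s + 2 Q s}{4} = \frac{5}{4} + \left(- 105 s + \frac{Q s}{2}\right) = \frac{5}{4} - 105 s + \frac{Q s}{2}$)
$-367838 - Y{\left(G{\left(11 \right)},-22 \right)} = -367838 - \left(\frac{5}{4} - -2310 + \frac{1}{2} \left(-8\right) \left(-22\right)\right) = -367838 - \left(\frac{5}{4} + 2310 + 88\right) = -367838 - \frac{9597}{4} = - \frac{1480949}{4}$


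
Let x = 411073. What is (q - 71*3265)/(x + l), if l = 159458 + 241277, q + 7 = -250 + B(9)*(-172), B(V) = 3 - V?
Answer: -7220/25369 ≈ -0.28460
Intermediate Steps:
q = 775 (q = -7 + (-250 + (3 - 1*9)*(-172)) = -7 + (-250 + (3 - 9)*(-172)) = -7 + (-250 - 6*(-172)) = -7 + (-250 + 1032) = -7 + 782 = 775)
l = 400735
(q - 71*3265)/(x + l) = (775 - 71*3265)/(411073 + 400735) = (775 - 231815)/811808 = -231040*1/811808 = -7220/25369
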